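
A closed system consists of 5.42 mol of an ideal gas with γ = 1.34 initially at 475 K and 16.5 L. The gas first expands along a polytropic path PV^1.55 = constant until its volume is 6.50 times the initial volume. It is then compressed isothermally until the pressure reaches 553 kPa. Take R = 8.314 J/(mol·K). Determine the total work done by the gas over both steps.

P₁ = nRT₁/V₁ = 5.42×8.314×475/16.5 = 1300 kPa.
Step 1 — Polytropic n=1.55: T₂ = T₁(V₁/V₂)^(n−1) = 475×(0.154)^0.55 = 170 K; P₂ = P₁(V₁/V₂)^n = 71.3 kPa.
W = (P₁V₁−P₂V₂)/(n−1) = (1300×16.5−71.3×107)/0.55 = 25000 J.
ΔU = nCvΔT = 5.42×24.5×(170−475) = -40500 J.
Q = ΔU + W = -15500 J.
State after step 1: P = 71.3 kPa, V = 107 L, T = 170 K.
Step 2 — Isothermal: T stays 170 K; PV = const ⇒ V₂ = 13.8 L, P₂ = 553 kPa.
ΔU = 0 (ideal gas, T constant).
W = nRT ln(V₂/V₁) = 5.42×8.314×170×ln(0.129) = -15700 J.
Q = ΔU + W = -15700 J.
Net over both steps: W = 9350 J, Q = -31100 J, ΔU = -40500 J.

9350 J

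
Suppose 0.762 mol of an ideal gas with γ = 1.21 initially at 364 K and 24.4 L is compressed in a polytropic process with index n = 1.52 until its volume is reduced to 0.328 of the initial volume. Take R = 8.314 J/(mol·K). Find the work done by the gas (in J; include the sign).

-3480 J

P₁ = nRT₁/V₁ = 0.762×8.314×364/24.4 = 94.5 kPa.
Polytropic n=1.52: T₂ = T₁(V₁/V₂)^(n−1) = 364×(3.05)^0.52 = 650 K; P₂ = P₁(V₁/V₂)^n = 514 kPa.
W = (P₁V₁−P₂V₂)/(n−1) = (94.5×24.4−514×8.00)/0.52 = -3480 J.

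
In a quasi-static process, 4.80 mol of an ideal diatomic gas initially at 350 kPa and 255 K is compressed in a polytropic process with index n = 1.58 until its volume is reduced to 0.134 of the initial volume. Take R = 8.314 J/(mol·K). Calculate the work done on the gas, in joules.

38700 J

V₁ = nRT₁/P₁ = 4.80×8.314×255/350 = 29.1 L.
Polytropic n=1.58: T₂ = T₁(V₁/V₂)^(n−1) = 255×(7.46)^0.58 = 818 K; P₂ = P₁(V₁/V₂)^n = 8380 kPa.
W = (P₁V₁−P₂V₂)/(n−1) = (350×29.1−8380×3.90)/0.58 = -38700 J.
Work done on the gas = −W_by = 38700 J.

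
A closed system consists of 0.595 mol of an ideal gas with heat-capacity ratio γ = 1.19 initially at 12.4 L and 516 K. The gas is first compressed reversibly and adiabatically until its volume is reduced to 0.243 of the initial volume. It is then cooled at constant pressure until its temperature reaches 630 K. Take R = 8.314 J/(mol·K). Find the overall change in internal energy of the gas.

2970 J

P₁ = nRT₁/V₁ = 0.595×8.314×516/12.4 = 206 kPa.
Step 1 — Adiabatic: TV^(γ−1) = const ⇒ T₂ = 516×(4.12)^0.190 = 675 K; PV^γ = const ⇒ P₂ = 1110 kPa.
ΔU = nCvΔT = 0.595×43.8×(675−516) = 4140 J.
Q = 0 for an adiabatic process, so W = −ΔU = -4140 J.
State after step 1: P = 1110 kPa, V = 3.01 L, T = 675 K.
Step 2 — Isobaric: P stays 1110 kPa; V/T = const ⇒ T₂ = 630 K, V₂ = 2.81 L.
W = PΔV = 1110×(2.81−3.01) kPa·L = -223 J.
ΔU = nCvΔT = 0.595×43.8×(630−675) = -1170 J.
Q = ΔU + W = nCpΔT = -1400 J.
Net over both steps: W = -4370 J, Q = -1400 J, ΔU = 2970 J.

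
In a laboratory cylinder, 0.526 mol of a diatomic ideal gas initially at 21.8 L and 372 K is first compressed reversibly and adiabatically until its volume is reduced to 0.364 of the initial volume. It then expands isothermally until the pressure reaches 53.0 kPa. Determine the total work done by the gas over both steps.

2260 J

P₁ = nRT₁/V₁ = 0.526×8.314×372/21.8 = 74.6 kPa.
Step 1 — Adiabatic: TV^(γ−1) = const ⇒ T₂ = 372×(2.75)^0.400 = 557 K; PV^γ = const ⇒ P₂ = 307 kPa.
ΔU = nCvΔT = 0.526×20.8×(557−372) = 2030 J.
Q = 0 for an adiabatic process, so W = −ΔU = -2030 J.
State after step 1: P = 307 kPa, V = 7.94 L, T = 557 K.
Step 2 — Isothermal: T stays 557 K; PV = const ⇒ V₂ = 46.0 L, P₂ = 53.0 kPa.
ΔU = 0 (ideal gas, T constant).
W = nRT ln(V₂/V₁) = 0.526×8.314×557×ln(5.80) = 4280 J.
Q = ΔU + W = 4280 J.
Net over both steps: W = 2260 J, Q = 4280 J, ΔU = 2030 J.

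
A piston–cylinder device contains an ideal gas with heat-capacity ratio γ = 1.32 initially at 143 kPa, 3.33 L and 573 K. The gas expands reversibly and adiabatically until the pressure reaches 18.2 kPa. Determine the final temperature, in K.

Adiabatic: T₂/T₁ = (P₂/P₁)^((γ−1)/γ) ⇒ T₂ = 573×(0.127)^0.242 = 348 K; V₂ = 15.9 L.

348 K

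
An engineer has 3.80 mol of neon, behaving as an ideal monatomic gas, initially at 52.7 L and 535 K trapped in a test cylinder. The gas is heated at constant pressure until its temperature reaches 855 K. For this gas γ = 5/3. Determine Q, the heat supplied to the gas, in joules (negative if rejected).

P₁ = nRT₁/V₁ = 3.80×8.314×535/52.7 = 321 kPa.
Isobaric: P stays 321 kPa; V/T = const ⇒ T₂ = 855 K, V₂ = 84.2 L.
W = PΔV = 321×(84.2−52.7) kPa·L = 10100 J.
ΔU = nCvΔT = 3.80×12.5×(855−535) = 15200 J.
Q = ΔU + W = nCpΔT = 25300 J.

25300 J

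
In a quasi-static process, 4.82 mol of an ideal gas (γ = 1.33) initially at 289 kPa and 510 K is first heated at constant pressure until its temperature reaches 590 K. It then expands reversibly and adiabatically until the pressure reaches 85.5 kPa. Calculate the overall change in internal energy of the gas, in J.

-8970 J

V₁ = nRT₁/P₁ = 4.82×8.314×510/289 = 70.7 L.
Step 1 — Isobaric: P stays 289 kPa; V/T = const ⇒ T₂ = 590 K, V₂ = 81.8 L.
W = PΔV = 289×(81.8−70.7) kPa·L = 3210 J.
ΔU = nCvΔT = 4.82×25.2×(590−510) = 9710 J.
Q = ΔU + W = nCpΔT = 12900 J.
State after step 1: P = 289 kPa, V = 81.8 L, T = 590 K.
Step 2 — Adiabatic: T₂/T₁ = (P₂/P₁)^((γ−1)/γ) ⇒ T₂ = 590×(0.296)^0.248 = 436 K; V₂ = 204 L.
ΔU = nCvΔT = 4.82×25.2×(436−590) = -18700 J.
Q = 0 for an adiabatic process, so W = −ΔU = 18700 J.
Net over both steps: W = 21900 J, Q = 12900 J, ΔU = -8970 J.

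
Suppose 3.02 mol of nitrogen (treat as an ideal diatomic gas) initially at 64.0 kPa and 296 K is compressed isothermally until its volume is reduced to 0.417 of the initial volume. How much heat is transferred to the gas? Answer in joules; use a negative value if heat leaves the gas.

V₁ = nRT₁/P₁ = 3.02×8.314×296/64.0 = 116 L.
Isothermal: T stays 296 K; PV = const ⇒ V₂ = 48.4 L, P₂ = 153 kPa.
ΔU = 0 (ideal gas, T constant).
W = nRT ln(V₂/V₁) = 3.02×8.314×296×ln(0.417) = -6500 J.
Q = ΔU + W = -6500 J.

-6500 J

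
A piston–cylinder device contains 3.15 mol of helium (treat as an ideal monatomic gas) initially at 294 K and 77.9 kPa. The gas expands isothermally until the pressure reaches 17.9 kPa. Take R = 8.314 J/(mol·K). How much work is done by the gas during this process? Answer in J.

11300 J

V₁ = nRT₁/P₁ = 3.15×8.314×294/77.9 = 98.8 L.
Isothermal: T stays 294 K; PV = const ⇒ V₂ = 430 L, P₂ = 17.9 kPa.
W = nRT ln(V₂/V₁) = 3.15×8.314×294×ln(4.35) = 11300 J.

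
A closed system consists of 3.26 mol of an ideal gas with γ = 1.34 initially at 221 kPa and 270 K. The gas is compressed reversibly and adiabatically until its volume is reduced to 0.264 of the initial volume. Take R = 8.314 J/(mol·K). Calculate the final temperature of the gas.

425 K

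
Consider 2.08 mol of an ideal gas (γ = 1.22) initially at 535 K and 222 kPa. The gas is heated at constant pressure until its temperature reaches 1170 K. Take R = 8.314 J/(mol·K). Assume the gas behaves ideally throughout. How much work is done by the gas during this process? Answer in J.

11000 J

V₁ = nRT₁/P₁ = 2.08×8.314×535/222 = 41.7 L.
Isobaric: P stays 222 kPa; V/T = const ⇒ T₂ = 1170 K, V₂ = 91.1 L.
W = PΔV = 222×(91.1−41.7) kPa·L = 11000 J.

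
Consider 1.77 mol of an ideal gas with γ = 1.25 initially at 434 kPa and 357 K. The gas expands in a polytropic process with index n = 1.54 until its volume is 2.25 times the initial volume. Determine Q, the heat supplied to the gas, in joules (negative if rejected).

-4000 J

V₁ = nRT₁/P₁ = 1.77×8.314×357/434 = 12.1 L.
Polytropic n=1.54: T₂ = T₁(V₁/V₂)^(n−1) = 357×(0.444)^0.54 = 230 K; P₂ = P₁(V₁/V₂)^n = 124 kPa.
W = (P₁V₁−P₂V₂)/(n−1) = (434×12.1−124×27.2)/0.54 = 3450 J.
ΔU = nCvΔT = 1.77×33.3×(230−357) = -7450 J.
Q = ΔU + W = -4000 J.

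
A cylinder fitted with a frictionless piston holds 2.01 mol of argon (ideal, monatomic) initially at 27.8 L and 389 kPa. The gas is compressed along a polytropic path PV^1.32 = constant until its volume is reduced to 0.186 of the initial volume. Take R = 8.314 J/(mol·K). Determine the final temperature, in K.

1110 K

T₁ = P₁V₁/(nR) = 389×27.8/(2.01×8.314) = 647 K.
Polytropic n=1.32: T₂ = T₁(V₁/V₂)^(n−1) = 647×(5.38)^0.32 = 1110 K; P₂ = P₁(V₁/V₂)^n = 3580 kPa.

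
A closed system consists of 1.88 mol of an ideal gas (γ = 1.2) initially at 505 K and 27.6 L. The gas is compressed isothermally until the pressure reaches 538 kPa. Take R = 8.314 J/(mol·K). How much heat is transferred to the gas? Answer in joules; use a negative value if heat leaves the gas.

-4990 J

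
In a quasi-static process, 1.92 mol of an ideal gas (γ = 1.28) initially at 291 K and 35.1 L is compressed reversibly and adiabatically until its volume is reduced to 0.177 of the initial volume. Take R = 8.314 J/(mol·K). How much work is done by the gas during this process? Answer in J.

P₁ = nRT₁/V₁ = 1.92×8.314×291/35.1 = 132 kPa.
Adiabatic: TV^(γ−1) = const ⇒ T₂ = 291×(5.65)^0.280 = 473 K; PV^γ = const ⇒ P₂ = 1210 kPa.
ΔU = nCvΔT = 1.92×29.7×(473−291) = 10400 J.
Q = 0 for an adiabatic process, so W = −ΔU = -10400 J.

-10400 J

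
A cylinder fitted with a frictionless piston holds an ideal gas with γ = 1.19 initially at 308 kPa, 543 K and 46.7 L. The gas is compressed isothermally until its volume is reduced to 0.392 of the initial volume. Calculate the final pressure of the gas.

Isothermal: T stays 543 K; PV = const ⇒ V₂ = 18.3 L, P₂ = 786 kPa.

786 kPa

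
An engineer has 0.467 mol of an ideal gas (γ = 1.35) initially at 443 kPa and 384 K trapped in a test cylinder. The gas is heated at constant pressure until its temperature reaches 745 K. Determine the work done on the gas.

-1400 J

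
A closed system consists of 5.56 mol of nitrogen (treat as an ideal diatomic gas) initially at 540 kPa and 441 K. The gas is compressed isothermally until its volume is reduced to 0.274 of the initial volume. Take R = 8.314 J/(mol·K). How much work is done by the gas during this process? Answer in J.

V₁ = nRT₁/P₁ = 5.56×8.314×441/540 = 37.8 L.
Isothermal: T stays 441 K; PV = const ⇒ V₂ = 10.3 L, P₂ = 1970 kPa.
W = nRT ln(V₂/V₁) = 5.56×8.314×441×ln(0.274) = -26400 J.

-26400 J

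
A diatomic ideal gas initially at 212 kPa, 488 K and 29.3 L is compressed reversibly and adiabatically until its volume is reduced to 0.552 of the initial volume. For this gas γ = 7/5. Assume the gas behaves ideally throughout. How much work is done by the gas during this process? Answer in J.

-4170 J

n = P₁V₁/(RT₁) = 212×29.3/(8.314×488) = 1.53 mol.
Adiabatic: TV^(γ−1) = const ⇒ T₂ = 488×(1.81)^0.400 = 619 K; PV^γ = const ⇒ P₂ = 487 kPa.
ΔU = nCvΔT = 1.53×20.8×(619−488) = 4170 J.
Q = 0 for an adiabatic process, so W = −ΔU = -4170 J.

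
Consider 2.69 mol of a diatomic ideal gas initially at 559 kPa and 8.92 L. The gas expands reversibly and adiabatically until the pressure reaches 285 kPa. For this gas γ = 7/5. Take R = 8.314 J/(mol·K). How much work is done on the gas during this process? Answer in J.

-2180 J

T₁ = P₁V₁/(nR) = 559×8.92/(2.69×8.314) = 223 K.
Adiabatic: T₂/T₁ = (P₂/P₁)^((γ−1)/γ) ⇒ T₂ = 223×(0.510)^0.286 = 184 K; V₂ = 14.4 L.
ΔU = nCvΔT = 2.69×20.8×(184−223) = -2180 J.
Q = 0 for an adiabatic process, so W = −ΔU = 2180 J.
Work done on the gas = −W_by = -2180 J.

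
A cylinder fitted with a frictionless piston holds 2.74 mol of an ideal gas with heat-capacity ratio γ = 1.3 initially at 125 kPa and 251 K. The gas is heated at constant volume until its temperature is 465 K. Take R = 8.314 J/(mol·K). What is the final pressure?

V₁ = nRT₁/P₁ = 2.74×8.314×251/125 = 45.7 L.
Isochoric: V stays 45.7 L; P/T = const ⇒ T₂ = 465 K, P₂ = 232 kPa.

232 kPa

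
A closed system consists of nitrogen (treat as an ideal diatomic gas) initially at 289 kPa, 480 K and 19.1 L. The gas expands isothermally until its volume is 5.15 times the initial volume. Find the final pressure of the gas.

56.1 kPa

Isothermal: T stays 480 K; PV = const ⇒ V₂ = 98.4 L, P₂ = 56.1 kPa.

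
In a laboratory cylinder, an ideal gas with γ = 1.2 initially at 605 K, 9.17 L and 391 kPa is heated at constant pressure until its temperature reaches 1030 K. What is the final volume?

15.6 L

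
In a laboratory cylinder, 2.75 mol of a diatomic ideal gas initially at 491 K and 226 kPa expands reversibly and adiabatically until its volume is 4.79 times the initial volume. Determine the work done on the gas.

V₁ = nRT₁/P₁ = 2.75×8.314×491/226 = 49.7 L.
Adiabatic: TV^(γ−1) = const ⇒ T₂ = 491×(0.209)^0.400 = 262 K; PV^γ = const ⇒ P₂ = 25.2 kPa.
ΔU = nCvΔT = 2.75×20.8×(262−491) = -13100 J.
Q = 0 for an adiabatic process, so W = −ΔU = 13100 J.
Work done on the gas = −W_by = -13100 J.

-13100 J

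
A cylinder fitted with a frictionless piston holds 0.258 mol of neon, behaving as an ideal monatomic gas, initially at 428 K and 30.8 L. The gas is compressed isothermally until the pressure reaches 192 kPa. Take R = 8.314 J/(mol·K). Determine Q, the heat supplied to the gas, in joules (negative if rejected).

-1710 J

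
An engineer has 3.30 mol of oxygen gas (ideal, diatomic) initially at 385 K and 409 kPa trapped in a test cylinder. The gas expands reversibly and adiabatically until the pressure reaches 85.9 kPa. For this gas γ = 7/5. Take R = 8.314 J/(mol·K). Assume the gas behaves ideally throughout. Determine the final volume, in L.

V₁ = nRT₁/P₁ = 3.30×8.314×385/409 = 25.8 L.
Adiabatic: T₂/T₁ = (P₂/P₁)^((γ−1)/γ) ⇒ T₂ = 385×(0.210)^0.286 = 247 K; V₂ = 78.7 L.

78.7 L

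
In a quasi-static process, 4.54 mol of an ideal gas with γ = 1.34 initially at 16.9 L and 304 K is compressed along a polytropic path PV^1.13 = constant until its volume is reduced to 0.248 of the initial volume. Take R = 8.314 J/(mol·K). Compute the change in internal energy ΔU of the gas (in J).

6710 J

P₁ = nRT₁/V₁ = 4.54×8.314×304/16.9 = 679 kPa.
Polytropic n=1.13: T₂ = T₁(V₁/V₂)^(n−1) = 304×(4.03)^0.13 = 364 K; P₂ = P₁(V₁/V₂)^n = 3280 kPa.
For an ideal gas ΔU = nCvΔT with Cv = R/(γ−1) = 24.5 J/(mol·K).
ΔU = 4.54×24.5×(364−304) = 6710 J.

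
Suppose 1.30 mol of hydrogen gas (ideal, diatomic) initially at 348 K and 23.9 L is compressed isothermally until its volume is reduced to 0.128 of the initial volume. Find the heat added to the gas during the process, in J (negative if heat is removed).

-7730 J

P₁ = nRT₁/V₁ = 1.30×8.314×348/23.9 = 157 kPa.
Isothermal: T stays 348 K; PV = const ⇒ V₂ = 3.06 L, P₂ = 1230 kPa.
ΔU = 0 (ideal gas, T constant).
W = nRT ln(V₂/V₁) = 1.30×8.314×348×ln(0.128) = -7730 J.
Q = ΔU + W = -7730 J.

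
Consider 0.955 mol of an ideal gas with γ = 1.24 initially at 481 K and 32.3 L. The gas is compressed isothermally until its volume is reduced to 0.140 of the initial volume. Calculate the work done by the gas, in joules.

-7510 J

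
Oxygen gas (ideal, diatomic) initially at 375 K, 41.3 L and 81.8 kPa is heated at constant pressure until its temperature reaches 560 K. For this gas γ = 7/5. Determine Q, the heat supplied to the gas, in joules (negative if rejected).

n = P₁V₁/(RT₁) = 81.8×41.3/(8.314×375) = 1.08 mol.
Isobaric: P stays 81.8 kPa; V/T = const ⇒ T₂ = 560 K, V₂ = 61.7 L.
W = PΔV = 81.8×(61.7−41.3) kPa·L = 1670 J.
ΔU = nCvΔT = 1.08×20.8×(560−375) = 4170 J.
Q = ΔU + W = nCpΔT = 5830 J.

5830 J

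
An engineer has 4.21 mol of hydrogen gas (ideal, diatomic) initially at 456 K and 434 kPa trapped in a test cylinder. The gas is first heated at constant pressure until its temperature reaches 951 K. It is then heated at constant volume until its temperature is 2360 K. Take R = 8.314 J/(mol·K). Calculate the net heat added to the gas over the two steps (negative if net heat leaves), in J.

184000 J

V₁ = nRT₁/P₁ = 4.21×8.314×456/434 = 36.8 L.
Step 1 — Isobaric: P stays 434 kPa; V/T = const ⇒ T₂ = 951 K, V₂ = 76.7 L.
W = PΔV = 434×(76.7−36.8) kPa·L = 17300 J.
ΔU = nCvΔT = 4.21×20.8×(951−456) = 43300 J.
Q = ΔU + W = nCpΔT = 60600 J.
State after step 1: P = 434 kPa, V = 76.7 L, T = 951 K.
Step 2 — Isochoric: V stays 76.7 L; P/T = const ⇒ T₂ = 2360 K, P₂ = 1080 kPa.
W = 0 (no volume change).
ΔU = nCvΔT = 4.21×20.8×(2360−951) = 123000 J.
Q = ΔU = 123000 J.
Net over both steps: W = 17300 J, Q = 184000 J, ΔU = 167000 J.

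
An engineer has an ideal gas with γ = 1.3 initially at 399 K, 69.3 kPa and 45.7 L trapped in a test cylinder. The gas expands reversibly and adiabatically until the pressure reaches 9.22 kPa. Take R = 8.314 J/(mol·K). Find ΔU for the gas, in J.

-3930 J

n = P₁V₁/(RT₁) = 69.3×45.7/(8.314×399) = 0.955 mol.
Adiabatic: T₂/T₁ = (P₂/P₁)^((γ−1)/γ) ⇒ T₂ = 399×(0.133)^0.231 = 251 K; V₂ = 216 L.
For an ideal gas ΔU = nCvΔT with Cv = R/(γ−1) = 27.7 J/(mol·K).
ΔU = 0.955×27.7×(251−399) = -3930 J.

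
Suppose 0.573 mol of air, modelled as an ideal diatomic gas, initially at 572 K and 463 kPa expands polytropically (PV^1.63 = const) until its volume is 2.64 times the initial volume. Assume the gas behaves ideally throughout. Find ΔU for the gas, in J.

-3120 J

V₁ = nRT₁/P₁ = 0.573×8.314×572/463 = 5.89 L.
Polytropic n=1.63: T₂ = T₁(V₁/V₂)^(n−1) = 572×(0.379)^0.63 = 310 K; P₂ = P₁(V₁/V₂)^n = 95.1 kPa.
For an ideal gas ΔU = nCvΔT with Cv = (5/2)R = 20.8 J/(mol·K).
ΔU = 0.573×20.8×(310−572) = -3120 J.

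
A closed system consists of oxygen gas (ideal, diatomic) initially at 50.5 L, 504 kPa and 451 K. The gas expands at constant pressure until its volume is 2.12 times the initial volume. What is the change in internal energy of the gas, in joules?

n = P₁V₁/(RT₁) = 504×50.5/(8.314×451) = 6.79 mol.
Isobaric: P stays 504 kPa; V/T = const ⇒ T₂ = 956 K, V₂ = 107 L.
For an ideal gas ΔU = nCvΔT with Cv = (5/2)R = 20.8 J/(mol·K).
ΔU = 6.79×20.8×(956−451) = 71300 J.

71300 J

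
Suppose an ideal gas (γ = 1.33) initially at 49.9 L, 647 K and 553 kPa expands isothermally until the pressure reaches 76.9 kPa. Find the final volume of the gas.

359 L

Isothermal: T stays 647 K; PV = const ⇒ V₂ = 359 L, P₂ = 76.9 kPa.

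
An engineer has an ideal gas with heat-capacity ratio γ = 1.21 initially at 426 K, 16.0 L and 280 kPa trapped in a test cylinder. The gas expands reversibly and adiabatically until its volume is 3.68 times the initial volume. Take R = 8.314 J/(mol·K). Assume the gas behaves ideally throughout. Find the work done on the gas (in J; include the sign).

n = P₁V₁/(RT₁) = 280×16.0/(8.314×426) = 1.26 mol.
Adiabatic: TV^(γ−1) = const ⇒ T₂ = 426×(0.272)^0.210 = 324 K; PV^γ = const ⇒ P₂ = 57.9 kPa.
ΔU = nCvΔT = 1.26×39.6×(324−426) = -5110 J.
Q = 0 for an adiabatic process, so W = −ΔU = 5110 J.
Work done on the gas = −W_by = -5110 J.

-5110 J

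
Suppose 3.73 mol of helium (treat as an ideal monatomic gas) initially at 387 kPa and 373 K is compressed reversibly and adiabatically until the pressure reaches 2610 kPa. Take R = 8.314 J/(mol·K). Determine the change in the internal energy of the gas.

V₁ = nRT₁/P₁ = 3.73×8.314×373/387 = 29.9 L.
Adiabatic: T₂/T₁ = (P₂/P₁)^((γ−1)/γ) ⇒ T₂ = 373×(6.74)^0.400 = 800 K; V₂ = 9.51 L.
For an ideal gas ΔU = nCvΔT with Cv = (3/2)R = 12.5 J/(mol·K).
ΔU = 3.73×12.5×(800−373) = 19900 J.

19900 J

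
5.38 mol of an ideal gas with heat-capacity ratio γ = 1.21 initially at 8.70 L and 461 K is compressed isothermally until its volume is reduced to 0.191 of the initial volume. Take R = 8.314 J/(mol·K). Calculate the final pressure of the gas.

12400 kPa

P₁ = nRT₁/V₁ = 5.38×8.314×461/8.70 = 2370 kPa.
Isothermal: T stays 461 K; PV = const ⇒ V₂ = 1.66 L, P₂ = 12400 kPa.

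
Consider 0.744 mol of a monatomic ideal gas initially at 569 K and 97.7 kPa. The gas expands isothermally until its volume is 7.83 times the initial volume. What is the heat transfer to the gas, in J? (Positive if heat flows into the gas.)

7240 J

V₁ = nRT₁/P₁ = 0.744×8.314×569/97.7 = 36.0 L.
Isothermal: T stays 569 K; PV = const ⇒ V₂ = 282 L, P₂ = 12.5 kPa.
ΔU = 0 (ideal gas, T constant).
W = nRT ln(V₂/V₁) = 0.744×8.314×569×ln(7.83) = 7240 J.
Q = ΔU + W = 7240 J.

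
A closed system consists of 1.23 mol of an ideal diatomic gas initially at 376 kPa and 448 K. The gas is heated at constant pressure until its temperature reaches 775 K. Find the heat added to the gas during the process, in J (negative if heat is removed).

11700 J

V₁ = nRT₁/P₁ = 1.23×8.314×448/376 = 12.2 L.
Isobaric: P stays 376 kPa; V/T = const ⇒ T₂ = 775 K, V₂ = 21.1 L.
W = PΔV = 376×(21.1−12.2) kPa·L = 3340 J.
ΔU = nCvΔT = 1.23×20.8×(775−448) = 8360 J.
Q = ΔU + W = nCpΔT = 11700 J.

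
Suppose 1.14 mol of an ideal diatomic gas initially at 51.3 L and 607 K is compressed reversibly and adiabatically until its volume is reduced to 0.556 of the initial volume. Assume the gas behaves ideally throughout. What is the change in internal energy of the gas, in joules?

P₁ = nRT₁/V₁ = 1.14×8.314×607/51.3 = 112 kPa.
Adiabatic: TV^(γ−1) = const ⇒ T₂ = 607×(1.80)^0.400 = 768 K; PV^γ = const ⇒ P₂ = 255 kPa.
For an ideal gas ΔU = nCvΔT with Cv = (5/2)R = 20.8 J/(mol·K).
ΔU = 1.14×20.8×(768−607) = 3810 J.

3810 J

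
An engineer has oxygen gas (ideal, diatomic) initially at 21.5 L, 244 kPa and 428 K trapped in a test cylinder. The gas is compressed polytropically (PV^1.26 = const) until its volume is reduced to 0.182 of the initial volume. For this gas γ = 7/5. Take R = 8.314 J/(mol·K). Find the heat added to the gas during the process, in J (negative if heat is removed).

n = P₁V₁/(RT₁) = 244×21.5/(8.314×428) = 1.47 mol.
Polytropic n=1.26: T₂ = T₁(V₁/V₂)^(n−1) = 428×(5.49)^0.26 = 667 K; P₂ = P₁(V₁/V₂)^n = 2090 kPa.
W = (P₁V₁−P₂V₂)/(n−1) = (244×21.5−2090×3.91)/0.26 = -11200 J.
ΔU = nCvΔT = 1.47×20.8×(667−428) = 7310 J.
Q = ΔU + W = -3940 J.

-3940 J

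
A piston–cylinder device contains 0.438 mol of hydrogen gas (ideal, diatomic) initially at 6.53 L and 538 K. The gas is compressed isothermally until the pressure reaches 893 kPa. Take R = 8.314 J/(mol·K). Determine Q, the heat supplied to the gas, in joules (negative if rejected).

P₁ = nRT₁/V₁ = 0.438×8.314×538/6.53 = 300 kPa.
Isothermal: T stays 538 K; PV = const ⇒ V₂ = 2.19 L, P₂ = 893 kPa.
ΔU = 0 (ideal gas, T constant).
W = nRT ln(V₂/V₁) = 0.438×8.314×538×ln(0.336) = -2140 J.
Q = ΔU + W = -2140 J.

-2140 J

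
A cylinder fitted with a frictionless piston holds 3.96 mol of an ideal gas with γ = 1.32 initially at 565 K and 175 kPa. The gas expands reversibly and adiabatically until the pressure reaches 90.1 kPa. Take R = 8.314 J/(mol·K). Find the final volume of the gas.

V₁ = nRT₁/P₁ = 3.96×8.314×565/175 = 106 L.
Adiabatic: T₂/T₁ = (P₂/P₁)^((γ−1)/γ) ⇒ T₂ = 565×(0.515)^0.242 = 481 K; V₂ = 176 L.

176 L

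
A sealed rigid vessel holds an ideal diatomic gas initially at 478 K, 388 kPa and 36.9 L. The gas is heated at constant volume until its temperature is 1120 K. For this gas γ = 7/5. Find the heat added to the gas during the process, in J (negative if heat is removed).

n = P₁V₁/(RT₁) = 388×36.9/(8.314×478) = 3.60 mol.
Isochoric: V stays 36.9 L; P/T = const ⇒ T₂ = 1120 K, P₂ = 909 kPa.
W = 0 (no volume change).
ΔU = nCvΔT = 3.60×20.8×(1120−478) = 48100 J.
Q = ΔU = 48100 J.

48100 J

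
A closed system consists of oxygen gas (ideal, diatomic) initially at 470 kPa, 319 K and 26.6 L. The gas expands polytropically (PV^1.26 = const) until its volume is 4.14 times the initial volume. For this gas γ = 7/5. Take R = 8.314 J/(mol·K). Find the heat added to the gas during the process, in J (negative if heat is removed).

5200 J

n = P₁V₁/(RT₁) = 470×26.6/(8.314×319) = 4.71 mol.
Polytropic n=1.26: T₂ = T₁(V₁/V₂)^(n−1) = 319×(0.242)^0.26 = 220 K; P₂ = P₁(V₁/V₂)^n = 78.5 kPa.
W = (P₁V₁−P₂V₂)/(n−1) = (470×26.6−78.5×110)/0.26 = 14900 J.
ΔU = nCvΔT = 4.71×20.8×(220−319) = -9650 J.
Q = ΔU + W = 5200 J.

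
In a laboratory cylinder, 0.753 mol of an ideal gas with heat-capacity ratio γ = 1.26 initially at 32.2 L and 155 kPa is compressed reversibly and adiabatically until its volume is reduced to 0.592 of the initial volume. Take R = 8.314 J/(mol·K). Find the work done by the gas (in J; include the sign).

-2800 J

T₁ = P₁V₁/(nR) = 155×32.2/(0.753×8.314) = 797 K.
Adiabatic: TV^(γ−1) = const ⇒ T₂ = 797×(1.69)^0.260 = 914 K; PV^γ = const ⇒ P₂ = 300 kPa.
ΔU = nCvΔT = 0.753×32.0×(914−797) = 2800 J.
Q = 0 for an adiabatic process, so W = −ΔU = -2800 J.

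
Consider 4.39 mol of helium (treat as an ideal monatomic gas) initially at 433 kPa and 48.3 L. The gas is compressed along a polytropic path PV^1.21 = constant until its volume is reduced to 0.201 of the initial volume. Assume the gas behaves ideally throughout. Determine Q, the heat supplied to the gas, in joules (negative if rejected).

T₁ = P₁V₁/(nR) = 433×48.3/(4.39×8.314) = 573 K.
Polytropic n=1.21: T₂ = T₁(V₁/V₂)^(n−1) = 573×(4.98)^0.21 = 803 K; P₂ = P₁(V₁/V₂)^n = 3020 kPa.
W = (P₁V₁−P₂V₂)/(n−1) = (433×48.3−3020×9.71)/0.21 = -39900 J.
ΔU = nCvΔT = 4.39×12.5×(803−573) = 12600 J.
Q = ΔU + W = -27300 J.

-27300 J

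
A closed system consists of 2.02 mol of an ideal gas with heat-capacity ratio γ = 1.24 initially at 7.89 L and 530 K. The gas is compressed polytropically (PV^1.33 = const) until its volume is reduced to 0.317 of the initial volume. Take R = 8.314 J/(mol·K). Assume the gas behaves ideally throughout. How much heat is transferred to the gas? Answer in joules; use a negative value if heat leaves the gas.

4660 J

P₁ = nRT₁/V₁ = 2.02×8.314×530/7.89 = 1130 kPa.
Polytropic n=1.33: T₂ = T₁(V₁/V₂)^(n−1) = 530×(3.15)^0.33 = 774 K; P₂ = P₁(V₁/V₂)^n = 5200 kPa.
W = (P₁V₁−P₂V₂)/(n−1) = (1130×7.89−5200×2.50)/0.33 = -12400 J.
ΔU = nCvΔT = 2.02×34.6×(774−530) = 17100 J.
Q = ΔU + W = 4660 J.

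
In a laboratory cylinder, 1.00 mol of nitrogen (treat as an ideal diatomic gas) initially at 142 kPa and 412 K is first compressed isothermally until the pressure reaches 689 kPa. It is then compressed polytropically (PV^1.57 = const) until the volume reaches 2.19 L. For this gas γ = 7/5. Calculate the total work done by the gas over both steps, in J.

-8990 J

V₁ = nRT₁/P₁ = 1.00×8.314×412/142 = 24.1 L.
Step 1 — Isothermal: T stays 412 K; PV = const ⇒ V₂ = 4.97 L, P₂ = 689 kPa.
ΔU = 0 (ideal gas, T constant).
W = nRT ln(V₂/V₁) = 1.00×8.314×412×ln(0.206) = -5410 J.
Q = ΔU + W = -5410 J.
State after step 1: P = 689 kPa, V = 4.97 L, T = 412 K.
Step 2 — Polytropic n=1.57: T₂ = T₁(V₁/V₂)^(n−1) = 412×(2.27)^0.57 = 657 K; P₂ = P₁(V₁/V₂)^n = 2500 kPa.
W = (P₁V₁−P₂V₂)/(n−1) = (689×4.97−2500×2.19)/0.57 = -3580 J.
ΔU = nCvΔT = 1.00×20.8×(657−412) = 5100 J.
Q = ΔU + W = 1520 J.
Net over both steps: W = -8990 J, Q = -3890 J, ΔU = 5100 J.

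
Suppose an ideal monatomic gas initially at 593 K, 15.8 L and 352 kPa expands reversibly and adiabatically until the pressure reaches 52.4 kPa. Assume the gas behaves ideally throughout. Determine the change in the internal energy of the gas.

n = P₁V₁/(RT₁) = 352×15.8/(8.314×593) = 1.13 mol.
Adiabatic: T₂/T₁ = (P₂/P₁)^((γ−1)/γ) ⇒ T₂ = 593×(0.149)^0.400 = 277 K; V₂ = 49.5 L.
For an ideal gas ΔU = nCvΔT with Cv = (3/2)R = 12.5 J/(mol·K).
ΔU = 1.13×12.5×(277−593) = -4450 J.

-4450 J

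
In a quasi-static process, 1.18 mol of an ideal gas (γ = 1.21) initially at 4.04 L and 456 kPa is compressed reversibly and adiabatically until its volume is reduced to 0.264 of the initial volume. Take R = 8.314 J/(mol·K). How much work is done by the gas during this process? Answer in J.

-2830 J

T₁ = P₁V₁/(nR) = 456×4.04/(1.18×8.314) = 188 K.
Adiabatic: TV^(γ−1) = const ⇒ T₂ = 188×(3.79)^0.210 = 248 K; PV^γ = const ⇒ P₂ = 2280 kPa.
ΔU = nCvΔT = 1.18×39.6×(248−188) = 2830 J.
Q = 0 for an adiabatic process, so W = −ΔU = -2830 J.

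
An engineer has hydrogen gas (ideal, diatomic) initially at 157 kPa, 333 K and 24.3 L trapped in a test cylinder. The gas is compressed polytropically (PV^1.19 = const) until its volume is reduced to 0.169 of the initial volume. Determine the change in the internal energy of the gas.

3830 J

n = P₁V₁/(RT₁) = 157×24.3/(8.314×333) = 1.38 mol.
Polytropic n=1.19: T₂ = T₁(V₁/V₂)^(n−1) = 333×(5.92)^0.19 = 467 K; P₂ = P₁(V₁/V₂)^n = 1300 kPa.
For an ideal gas ΔU = nCvΔT with Cv = (5/2)R = 20.8 J/(mol·K).
ΔU = 1.38×20.8×(467−333) = 3830 J.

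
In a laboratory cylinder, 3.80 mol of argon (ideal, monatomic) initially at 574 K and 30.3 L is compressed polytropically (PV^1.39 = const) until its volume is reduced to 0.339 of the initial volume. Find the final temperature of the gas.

875 K

P₁ = nRT₁/V₁ = 3.80×8.314×574/30.3 = 598 kPa.
Polytropic n=1.39: T₂ = T₁(V₁/V₂)^(n−1) = 574×(2.95)^0.39 = 875 K; P₂ = P₁(V₁/V₂)^n = 2690 kPa.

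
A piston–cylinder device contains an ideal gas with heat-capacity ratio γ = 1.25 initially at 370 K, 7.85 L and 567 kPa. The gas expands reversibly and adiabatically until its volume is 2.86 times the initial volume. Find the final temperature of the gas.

285 K

Adiabatic: TV^(γ−1) = const ⇒ T₂ = 370×(0.350)^0.250 = 285 K; PV^γ = const ⇒ P₂ = 152 kPa.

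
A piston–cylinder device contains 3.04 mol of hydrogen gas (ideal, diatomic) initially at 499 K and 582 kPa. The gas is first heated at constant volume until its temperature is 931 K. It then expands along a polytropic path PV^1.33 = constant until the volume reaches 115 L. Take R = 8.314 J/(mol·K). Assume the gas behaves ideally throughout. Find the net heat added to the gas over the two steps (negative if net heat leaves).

V₁ = nRT₁/P₁ = 3.04×8.314×499/582 = 21.7 L.
Step 1 — Isochoric: V stays 21.7 L; P/T = const ⇒ T₂ = 931 K, P₂ = 1090 kPa.
W = 0 (no volume change).
ΔU = nCvΔT = 3.04×20.8×(931−499) = 27300 J.
Q = ΔU = 27300 J.
State after step 1: P = 1090 kPa, V = 21.7 L, T = 931 K.
Step 2 — Polytropic n=1.33: T₂ = T₁(V₁/V₂)^(n−1) = 931×(0.188)^0.33 = 537 K; P₂ = P₁(V₁/V₂)^n = 118 kPa.
W = (P₁V₁−P₂V₂)/(n−1) = (1090×21.7−118×115)/0.33 = 30200 J.
ΔU = nCvΔT = 3.04×20.8×(537−931) = -24900 J.
Q = ΔU + W = 5280 J.
Net over both steps: W = 30200 J, Q = 32600 J, ΔU = 2380 J.

32600 J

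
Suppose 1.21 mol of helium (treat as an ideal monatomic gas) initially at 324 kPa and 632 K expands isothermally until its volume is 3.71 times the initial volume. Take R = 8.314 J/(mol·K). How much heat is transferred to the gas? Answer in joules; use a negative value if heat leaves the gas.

V₁ = nRT₁/P₁ = 1.21×8.314×632/324 = 19.6 L.
Isothermal: T stays 632 K; PV = const ⇒ V₂ = 72.8 L, P₂ = 87.3 kPa.
ΔU = 0 (ideal gas, T constant).
W = nRT ln(V₂/V₁) = 1.21×8.314×632×ln(3.71) = 8340 J.
Q = ΔU + W = 8340 J.

8340 J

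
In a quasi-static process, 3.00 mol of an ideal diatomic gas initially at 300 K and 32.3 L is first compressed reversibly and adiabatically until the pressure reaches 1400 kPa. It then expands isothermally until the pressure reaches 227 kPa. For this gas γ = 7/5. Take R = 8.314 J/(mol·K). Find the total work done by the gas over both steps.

10200 J

P₁ = nRT₁/V₁ = 3.00×8.314×300/32.3 = 232 kPa.
Step 1 — Adiabatic: T₂/T₁ = (P₂/P₁)^((γ−1)/γ) ⇒ T₂ = 300×(6.04)^0.286 = 502 K; V₂ = 8.94 L.
ΔU = nCvΔT = 3.00×20.8×(502−300) = 12600 J.
Q = 0 for an adiabatic process, so W = −ΔU = -12600 J.
State after step 1: P = 1400 kPa, V = 8.94 L, T = 502 K.
Step 2 — Isothermal: T stays 502 K; PV = const ⇒ V₂ = 55.1 L, P₂ = 227 kPa.
ΔU = 0 (ideal gas, T constant).
W = nRT ln(V₂/V₁) = 3.00×8.314×502×ln(6.17) = 22800 J.
Q = ΔU + W = 22800 J.
Net over both steps: W = 10200 J, Q = 22800 J, ΔU = 12600 J.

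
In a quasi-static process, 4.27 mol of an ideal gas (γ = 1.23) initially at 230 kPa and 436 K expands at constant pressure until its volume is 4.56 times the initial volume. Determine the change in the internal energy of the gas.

240000 J

V₁ = nRT₁/P₁ = 4.27×8.314×436/230 = 67.3 L.
Isobaric: P stays 230 kPa; V/T = const ⇒ T₂ = 1990 K, V₂ = 307 L.
For an ideal gas ΔU = nCvΔT with Cv = R/(γ−1) = 36.1 J/(mol·K).
ΔU = 4.27×36.1×(1990−436) = 240000 J.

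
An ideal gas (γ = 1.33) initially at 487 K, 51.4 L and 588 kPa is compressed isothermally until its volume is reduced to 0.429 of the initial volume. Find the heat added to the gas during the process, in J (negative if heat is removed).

-25600 J

n = P₁V₁/(RT₁) = 588×51.4/(8.314×487) = 7.46 mol.
Isothermal: T stays 487 K; PV = const ⇒ V₂ = 22.1 L, P₂ = 1370 kPa.
ΔU = 0 (ideal gas, T constant).
W = nRT ln(V₂/V₁) = 7.46×8.314×487×ln(0.429) = -25600 J.
Q = ΔU + W = -25600 J.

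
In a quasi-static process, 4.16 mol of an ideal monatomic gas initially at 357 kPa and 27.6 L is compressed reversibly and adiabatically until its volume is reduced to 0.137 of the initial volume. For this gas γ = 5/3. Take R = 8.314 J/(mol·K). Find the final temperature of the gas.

T₁ = P₁V₁/(nR) = 357×27.6/(4.16×8.314) = 285 K.
Adiabatic: TV^(γ−1) = const ⇒ T₂ = 285×(7.30)^0.667 = 1070 K; PV^γ = const ⇒ P₂ = 9810 kPa.

1070 K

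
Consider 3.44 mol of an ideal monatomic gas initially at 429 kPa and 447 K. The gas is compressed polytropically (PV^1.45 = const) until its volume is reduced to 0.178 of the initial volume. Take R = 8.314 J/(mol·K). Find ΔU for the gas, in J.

V₁ = nRT₁/P₁ = 3.44×8.314×447/429 = 29.8 L.
Polytropic n=1.45: T₂ = T₁(V₁/V₂)^(n−1) = 447×(5.62)^0.45 = 972 K; P₂ = P₁(V₁/V₂)^n = 5240 kPa.
For an ideal gas ΔU = nCvΔT with Cv = (3/2)R = 12.5 J/(mol·K).
ΔU = 3.44×12.5×(972−447) = 22500 J.

22500 J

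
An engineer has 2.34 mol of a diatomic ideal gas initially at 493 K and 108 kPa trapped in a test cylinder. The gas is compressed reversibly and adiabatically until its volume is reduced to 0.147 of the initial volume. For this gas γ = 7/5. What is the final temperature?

V₁ = nRT₁/P₁ = 2.34×8.314×493/108 = 88.8 L.
Adiabatic: TV^(γ−1) = const ⇒ T₂ = 493×(6.80)^0.400 = 1060 K; PV^γ = const ⇒ P₂ = 1580 kPa.

1060 K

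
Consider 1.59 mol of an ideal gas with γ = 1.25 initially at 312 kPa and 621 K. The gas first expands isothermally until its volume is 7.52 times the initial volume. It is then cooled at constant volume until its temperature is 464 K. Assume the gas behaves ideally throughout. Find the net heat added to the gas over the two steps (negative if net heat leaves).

8260 J

V₁ = nRT₁/P₁ = 1.59×8.314×621/312 = 26.3 L.
Step 1 — Isothermal: T stays 621 K; PV = const ⇒ V₂ = 198 L, P₂ = 41.5 kPa.
ΔU = 0 (ideal gas, T constant).
W = nRT ln(V₂/V₁) = 1.59×8.314×621×ln(7.52) = 16600 J.
Q = ΔU + W = 16600 J.
State after step 1: P = 41.5 kPa, V = 198 L, T = 621 K.
Step 2 — Isochoric: V stays 198 L; P/T = const ⇒ T₂ = 464 K, P₂ = 31.0 kPa.
W = 0 (no volume change).
ΔU = nCvΔT = 1.59×33.3×(464−621) = -8300 J.
Q = ΔU = -8300 J.
Net over both steps: W = 16600 J, Q = 8260 J, ΔU = -8300 J.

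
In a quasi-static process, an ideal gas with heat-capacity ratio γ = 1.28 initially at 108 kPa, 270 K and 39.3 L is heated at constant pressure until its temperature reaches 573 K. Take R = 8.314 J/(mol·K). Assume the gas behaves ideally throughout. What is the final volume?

83.4 L

Isobaric: P stays 108 kPa; V/T = const ⇒ T₂ = 573 K, V₂ = 83.4 L.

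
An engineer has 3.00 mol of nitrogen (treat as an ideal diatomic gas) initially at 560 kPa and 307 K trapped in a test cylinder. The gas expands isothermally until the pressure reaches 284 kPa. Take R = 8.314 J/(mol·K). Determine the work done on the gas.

V₁ = nRT₁/P₁ = 3.00×8.314×307/560 = 13.7 L.
Isothermal: T stays 307 K; PV = const ⇒ V₂ = 27.0 L, P₂ = 284 kPa.
W = nRT ln(V₂/V₁) = 3.00×8.314×307×ln(1.97) = 5200 J.
Work done on the gas = −W_by = -5200 J.

-5200 J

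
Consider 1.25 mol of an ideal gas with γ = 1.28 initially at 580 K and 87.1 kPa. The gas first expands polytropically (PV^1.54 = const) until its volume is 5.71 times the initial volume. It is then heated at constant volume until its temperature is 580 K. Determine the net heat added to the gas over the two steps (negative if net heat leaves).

6810 J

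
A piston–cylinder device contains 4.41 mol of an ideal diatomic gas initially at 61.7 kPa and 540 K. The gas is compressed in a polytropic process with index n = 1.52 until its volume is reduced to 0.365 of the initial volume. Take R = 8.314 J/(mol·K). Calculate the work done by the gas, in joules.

-26200 J

V₁ = nRT₁/P₁ = 4.41×8.314×540/61.7 = 321 L.
Polytropic n=1.52: T₂ = T₁(V₁/V₂)^(n−1) = 540×(2.74)^0.52 = 912 K; P₂ = P₁(V₁/V₂)^n = 285 kPa.
W = (P₁V₁−P₂V₂)/(n−1) = (61.7×321−285×117)/0.52 = -26200 J.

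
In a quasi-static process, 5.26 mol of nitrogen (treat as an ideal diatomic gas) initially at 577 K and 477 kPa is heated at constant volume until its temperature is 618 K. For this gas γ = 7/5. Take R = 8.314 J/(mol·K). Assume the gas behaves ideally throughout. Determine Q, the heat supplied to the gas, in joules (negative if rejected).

V₁ = nRT₁/P₁ = 5.26×8.314×577/477 = 52.9 L.
Isochoric: V stays 52.9 L; P/T = const ⇒ T₂ = 618 K, P₂ = 511 kPa.
W = 0 (no volume change).
ΔU = nCvΔT = 5.26×20.8×(618−577) = 4480 J.
Q = ΔU = 4480 J.

4480 J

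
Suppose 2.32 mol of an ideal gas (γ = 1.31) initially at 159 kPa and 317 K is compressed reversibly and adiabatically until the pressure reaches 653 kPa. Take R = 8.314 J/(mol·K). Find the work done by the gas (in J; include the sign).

-7830 J

V₁ = nRT₁/P₁ = 2.32×8.314×317/159 = 38.5 L.
Adiabatic: T₂/T₁ = (P₂/P₁)^((γ−1)/γ) ⇒ T₂ = 317×(4.11)^0.237 = 443 K; V₂ = 13.1 L.
ΔU = nCvΔT = 2.32×26.8×(443−317) = 7830 J.
Q = 0 for an adiabatic process, so W = −ΔU = -7830 J.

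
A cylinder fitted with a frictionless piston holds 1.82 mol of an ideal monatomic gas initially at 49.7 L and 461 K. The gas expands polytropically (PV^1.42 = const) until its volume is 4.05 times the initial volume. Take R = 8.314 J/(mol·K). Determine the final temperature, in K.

256 K

P₁ = nRT₁/V₁ = 1.82×8.314×461/49.7 = 140 kPa.
Polytropic n=1.42: T₂ = T₁(V₁/V₂)^(n−1) = 461×(0.247)^0.42 = 256 K; P₂ = P₁(V₁/V₂)^n = 19.3 kPa.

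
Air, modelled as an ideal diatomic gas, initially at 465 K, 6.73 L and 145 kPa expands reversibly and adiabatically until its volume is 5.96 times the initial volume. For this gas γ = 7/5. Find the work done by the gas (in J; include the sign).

1250 J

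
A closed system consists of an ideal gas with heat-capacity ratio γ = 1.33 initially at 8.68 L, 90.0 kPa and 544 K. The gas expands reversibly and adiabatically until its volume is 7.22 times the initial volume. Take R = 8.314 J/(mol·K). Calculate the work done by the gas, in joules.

n = P₁V₁/(RT₁) = 90.0×8.68/(8.314×544) = 0.173 mol.
Adiabatic: TV^(γ−1) = const ⇒ T₂ = 544×(0.139)^0.330 = 283 K; PV^γ = const ⇒ P₂ = 6.49 kPa.
ΔU = nCvΔT = 0.173×25.2×(283−544) = -1130 J.
Q = 0 for an adiabatic process, so W = −ΔU = 1130 J.

1130 J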